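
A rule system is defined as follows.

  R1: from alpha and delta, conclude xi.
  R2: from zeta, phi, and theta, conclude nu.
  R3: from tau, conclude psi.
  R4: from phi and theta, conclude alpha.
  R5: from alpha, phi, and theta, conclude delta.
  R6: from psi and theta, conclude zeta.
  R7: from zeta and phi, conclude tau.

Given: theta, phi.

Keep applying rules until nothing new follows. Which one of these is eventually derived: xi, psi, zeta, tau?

From phi and theta, R4 gives alpha.
alpha, phi, and theta hold, so delta follows (R5).
alpha and delta hold, so xi follows (R1).
psi would need tau (R3), but tau is never established. zeta would need psi and theta (R6), but psi is never established. tau would need zeta and phi (R7), but zeta is never established.

xi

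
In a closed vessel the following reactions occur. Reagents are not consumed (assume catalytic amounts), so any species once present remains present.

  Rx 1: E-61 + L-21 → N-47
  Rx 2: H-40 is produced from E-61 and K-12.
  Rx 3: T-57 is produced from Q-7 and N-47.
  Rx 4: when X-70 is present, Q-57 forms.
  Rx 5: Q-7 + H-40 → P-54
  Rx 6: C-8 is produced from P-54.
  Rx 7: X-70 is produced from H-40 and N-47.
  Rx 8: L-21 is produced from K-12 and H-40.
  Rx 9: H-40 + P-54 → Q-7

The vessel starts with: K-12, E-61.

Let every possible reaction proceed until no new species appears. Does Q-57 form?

Yes

E-61 and K-12 present → H-40 forms (Rx 2).
K-12 and H-40 present → L-21 forms (Rx 8).
E-61 and L-21 present → N-47 forms (Rx 1).
H-40 and N-47 present → X-70 forms (Rx 7).
X-70 present → Q-57 forms (Rx 4).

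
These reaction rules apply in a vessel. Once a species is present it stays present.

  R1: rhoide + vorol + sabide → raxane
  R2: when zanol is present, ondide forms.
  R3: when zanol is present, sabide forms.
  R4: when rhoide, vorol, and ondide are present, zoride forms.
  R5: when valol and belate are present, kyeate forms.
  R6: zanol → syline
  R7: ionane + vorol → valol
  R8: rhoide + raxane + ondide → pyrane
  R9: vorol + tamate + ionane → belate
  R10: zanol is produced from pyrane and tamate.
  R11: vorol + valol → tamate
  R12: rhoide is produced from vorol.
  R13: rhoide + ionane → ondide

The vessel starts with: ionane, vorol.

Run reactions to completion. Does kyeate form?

Yes

ionane and vorol present → valol forms (R7).
vorol and valol present → tamate forms (R11).
vorol, tamate, and ionane present → belate forms (R9).
valol and belate present → kyeate forms (R5).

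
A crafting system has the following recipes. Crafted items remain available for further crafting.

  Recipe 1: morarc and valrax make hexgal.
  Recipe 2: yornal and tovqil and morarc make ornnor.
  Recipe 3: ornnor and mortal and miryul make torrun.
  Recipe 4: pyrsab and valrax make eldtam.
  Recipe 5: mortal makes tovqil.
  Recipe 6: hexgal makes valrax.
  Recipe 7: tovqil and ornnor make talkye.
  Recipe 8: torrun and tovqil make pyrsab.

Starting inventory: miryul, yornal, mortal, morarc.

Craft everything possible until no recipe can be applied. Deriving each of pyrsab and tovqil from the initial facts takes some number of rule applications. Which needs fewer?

tovqil

tovqil: Using Recipe 5, mortal makes tovqil. [1 rule application]
pyrsab: Using Recipe 5, mortal makes tovqil. Using Recipe 2, yornal, tovqil, and morarc make ornnor. ornnor and mortal and miryul → torrun (Recipe 3). Using Recipe 8, torrun and tovqil make pyrsab. [4 rule applications]
tovqil needs fewer.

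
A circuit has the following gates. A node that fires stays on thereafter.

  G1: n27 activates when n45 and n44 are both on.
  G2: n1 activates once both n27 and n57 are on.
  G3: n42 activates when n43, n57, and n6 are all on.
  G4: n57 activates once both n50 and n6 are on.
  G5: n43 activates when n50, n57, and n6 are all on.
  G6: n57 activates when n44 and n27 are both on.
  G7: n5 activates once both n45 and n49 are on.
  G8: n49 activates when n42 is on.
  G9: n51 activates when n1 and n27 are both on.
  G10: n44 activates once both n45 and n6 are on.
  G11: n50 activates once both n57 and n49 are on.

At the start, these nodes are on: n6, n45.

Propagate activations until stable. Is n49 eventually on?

n49 would need n42 (G8), but n42 never turns on.

No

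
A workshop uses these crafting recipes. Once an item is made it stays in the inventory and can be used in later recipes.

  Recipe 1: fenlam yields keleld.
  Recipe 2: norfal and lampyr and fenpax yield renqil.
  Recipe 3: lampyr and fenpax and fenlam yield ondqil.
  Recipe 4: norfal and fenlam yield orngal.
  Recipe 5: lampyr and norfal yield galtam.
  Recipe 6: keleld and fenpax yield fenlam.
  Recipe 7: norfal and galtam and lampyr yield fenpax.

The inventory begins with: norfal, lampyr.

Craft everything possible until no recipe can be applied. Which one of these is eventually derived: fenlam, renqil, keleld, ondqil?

renqil

lampyr and norfal → galtam (Recipe 5).
Using Recipe 7, norfal, galtam, and lampyr make fenpax.
Using Recipe 2, norfal, lampyr, and fenpax make renqil.
ondqil would need lampyr, fenpax, and fenlam (Recipe 3), but fenlam is never obtained. keleld would need fenlam (Recipe 1), but fenlam is never obtained. fenlam would need keleld and fenpax (Recipe 6), but keleld is never obtained.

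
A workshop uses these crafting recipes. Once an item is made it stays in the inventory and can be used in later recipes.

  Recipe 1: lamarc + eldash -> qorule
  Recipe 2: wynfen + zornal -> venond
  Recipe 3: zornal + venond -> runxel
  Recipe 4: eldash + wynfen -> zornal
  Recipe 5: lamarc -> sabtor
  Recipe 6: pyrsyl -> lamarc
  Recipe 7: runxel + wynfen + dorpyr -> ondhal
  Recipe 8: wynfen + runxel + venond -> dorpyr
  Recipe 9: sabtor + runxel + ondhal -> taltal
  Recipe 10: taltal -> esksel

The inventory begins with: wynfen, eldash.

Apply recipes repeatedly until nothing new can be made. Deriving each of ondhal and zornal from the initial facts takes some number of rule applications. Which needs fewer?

zornal: Using Recipe 4, eldash and wynfen make zornal. [1 rule application]
ondhal: Using Recipe 4, eldash and wynfen make zornal. Using Recipe 2, wynfen and zornal make venond. Using Recipe 3, zornal and venond make runxel. wynfen + runxel + venond -> dorpyr (Recipe 8). runxel + wynfen + dorpyr -> ondhal (Recipe 7). [5 rule applications]
zornal needs fewer.

zornal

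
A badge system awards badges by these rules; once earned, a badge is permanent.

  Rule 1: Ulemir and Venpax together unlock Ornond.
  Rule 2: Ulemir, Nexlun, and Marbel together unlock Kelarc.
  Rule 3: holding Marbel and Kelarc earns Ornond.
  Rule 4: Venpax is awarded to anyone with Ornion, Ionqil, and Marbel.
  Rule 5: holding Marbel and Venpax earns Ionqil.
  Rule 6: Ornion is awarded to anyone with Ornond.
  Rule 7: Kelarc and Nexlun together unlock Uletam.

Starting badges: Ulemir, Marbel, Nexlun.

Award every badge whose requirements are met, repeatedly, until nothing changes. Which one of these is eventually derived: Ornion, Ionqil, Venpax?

Ornion

With Ulemir, Nexlun, and Marbel, Kelarc is earned (Rule 2).
With Marbel and Kelarc, Ornond is earned (Rule 3).
With Ornond, Ornion is earned (Rule 6).
Venpax would need Ornion, Ionqil, and Marbel (Rule 4), but Ionqil is never earned. Ionqil would need Marbel and Venpax (Rule 5), but Venpax is never earned.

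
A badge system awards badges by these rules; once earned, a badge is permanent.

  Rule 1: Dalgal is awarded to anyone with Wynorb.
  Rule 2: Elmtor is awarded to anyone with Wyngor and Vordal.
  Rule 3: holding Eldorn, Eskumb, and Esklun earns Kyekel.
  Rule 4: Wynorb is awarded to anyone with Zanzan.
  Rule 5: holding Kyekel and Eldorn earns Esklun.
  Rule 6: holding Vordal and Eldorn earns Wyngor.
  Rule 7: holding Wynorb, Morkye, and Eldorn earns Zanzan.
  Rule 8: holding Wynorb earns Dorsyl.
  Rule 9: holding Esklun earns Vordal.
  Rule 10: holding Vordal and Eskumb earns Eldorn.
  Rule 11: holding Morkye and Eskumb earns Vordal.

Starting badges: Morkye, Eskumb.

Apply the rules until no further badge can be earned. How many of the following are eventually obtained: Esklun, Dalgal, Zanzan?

0

Esklun would need Kyekel and Eldorn (Rule 5), but Kyekel is never earned.
Dalgal would need Wynorb (Rule 1), but Wynorb is never earned.
Zanzan would need Wynorb, Morkye, and Eldorn (Rule 7), but Wynorb is never earned.
None of the 3 are reached.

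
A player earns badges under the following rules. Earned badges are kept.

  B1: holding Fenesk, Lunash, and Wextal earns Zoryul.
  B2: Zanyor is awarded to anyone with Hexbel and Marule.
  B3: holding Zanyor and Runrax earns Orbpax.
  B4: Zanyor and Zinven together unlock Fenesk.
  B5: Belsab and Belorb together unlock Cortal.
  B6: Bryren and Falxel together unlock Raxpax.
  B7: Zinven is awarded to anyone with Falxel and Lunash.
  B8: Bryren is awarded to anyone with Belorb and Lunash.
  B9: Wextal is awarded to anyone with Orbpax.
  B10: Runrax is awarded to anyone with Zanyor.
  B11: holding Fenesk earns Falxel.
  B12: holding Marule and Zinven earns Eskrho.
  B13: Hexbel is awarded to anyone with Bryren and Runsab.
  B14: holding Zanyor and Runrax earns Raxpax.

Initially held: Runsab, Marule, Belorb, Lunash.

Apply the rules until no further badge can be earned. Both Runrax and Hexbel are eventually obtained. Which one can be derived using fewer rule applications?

Hexbel

Hexbel: With Belorb and Lunash, Bryren is earned (B8). With Bryren and Runsab, Hexbel is earned (B13). [2 rule applications]
Runrax: With Belorb and Lunash, Bryren is earned (B8). With Bryren and Runsab, Hexbel is earned (B13). With Hexbel and Marule, Zanyor is earned (B2). With Zanyor, Runrax is earned (B10). [4 rule applications]
Hexbel needs fewer.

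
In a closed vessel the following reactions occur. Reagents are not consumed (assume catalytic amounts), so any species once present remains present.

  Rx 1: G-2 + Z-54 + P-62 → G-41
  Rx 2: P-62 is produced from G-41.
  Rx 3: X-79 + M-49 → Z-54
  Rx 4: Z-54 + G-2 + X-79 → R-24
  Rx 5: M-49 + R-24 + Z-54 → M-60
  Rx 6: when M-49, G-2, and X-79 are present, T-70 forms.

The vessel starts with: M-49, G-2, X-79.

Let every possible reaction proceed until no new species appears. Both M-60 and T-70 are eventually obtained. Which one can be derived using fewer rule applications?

T-70: M-49, G-2, and X-79 present → T-70 forms (Rx 6). [1 rule application]
M-60: X-79 and M-49 present → Z-54 forms (Rx 3). Z-54, G-2, and X-79 present → R-24 forms (Rx 4). M-49, R-24, and Z-54 present → M-60 forms (Rx 5). [3 rule applications]
T-70 needs fewer.

T-70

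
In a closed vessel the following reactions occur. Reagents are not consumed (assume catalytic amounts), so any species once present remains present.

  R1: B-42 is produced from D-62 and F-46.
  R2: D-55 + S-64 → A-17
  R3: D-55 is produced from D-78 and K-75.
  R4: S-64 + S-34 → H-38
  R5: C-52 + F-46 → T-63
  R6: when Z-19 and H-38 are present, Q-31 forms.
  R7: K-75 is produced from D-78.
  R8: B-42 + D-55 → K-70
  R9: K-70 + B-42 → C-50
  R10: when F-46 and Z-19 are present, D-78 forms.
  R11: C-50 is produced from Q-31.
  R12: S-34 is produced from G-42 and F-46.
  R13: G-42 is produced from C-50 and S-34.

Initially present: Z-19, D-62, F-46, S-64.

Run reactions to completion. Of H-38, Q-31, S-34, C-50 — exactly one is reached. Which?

C-50

D-62 and F-46 present → B-42 forms (R1).
F-46 and Z-19 present → D-78 forms (R10).
D-78 present → K-75 forms (R7).
D-78 and K-75 present → D-55 forms (R3).
B-42 and D-55 present → K-70 forms (R8).
K-70 and B-42 present → C-50 forms (R9).
H-38 would need S-64 and S-34 (R4), but S-34 never forms. S-34 would need G-42 and F-46 (R12), but G-42 never forms. Q-31 would need Z-19 and H-38 (R6), but H-38 never forms.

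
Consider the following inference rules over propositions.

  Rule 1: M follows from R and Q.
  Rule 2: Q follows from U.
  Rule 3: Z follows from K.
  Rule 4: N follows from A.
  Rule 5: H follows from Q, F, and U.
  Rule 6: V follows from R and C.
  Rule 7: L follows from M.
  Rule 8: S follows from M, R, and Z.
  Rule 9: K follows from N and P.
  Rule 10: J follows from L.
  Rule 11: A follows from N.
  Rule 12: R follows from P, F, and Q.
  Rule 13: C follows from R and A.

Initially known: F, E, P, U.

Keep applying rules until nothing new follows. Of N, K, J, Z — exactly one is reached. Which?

U holds, so Q follows (Rule 2).
From P, F, and Q, Rule 12 gives R.
From R and Q, Rule 1 gives M.
M holds, so L follows (Rule 7).
L holds, so J follows (Rule 10).
N would need A (Rule 4), but A is never established. Z would need K (Rule 3), but K is never established. K would need N and P (Rule 9), but N is never established.

J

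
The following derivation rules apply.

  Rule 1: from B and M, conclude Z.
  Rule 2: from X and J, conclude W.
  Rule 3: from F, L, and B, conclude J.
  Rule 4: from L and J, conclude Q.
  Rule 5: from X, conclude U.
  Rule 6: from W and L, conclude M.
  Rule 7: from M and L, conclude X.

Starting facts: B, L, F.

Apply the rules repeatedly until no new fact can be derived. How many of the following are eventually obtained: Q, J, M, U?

2

F, L, and B hold, so J follows (Rule 3).
From L and J, Rule 4 gives Q.
Q: reached.
J: reached.
M would need W and L (Rule 6), but W is never established.
U would need X (Rule 5), but X is never established.
Reached: Q and J — 2 of the 4.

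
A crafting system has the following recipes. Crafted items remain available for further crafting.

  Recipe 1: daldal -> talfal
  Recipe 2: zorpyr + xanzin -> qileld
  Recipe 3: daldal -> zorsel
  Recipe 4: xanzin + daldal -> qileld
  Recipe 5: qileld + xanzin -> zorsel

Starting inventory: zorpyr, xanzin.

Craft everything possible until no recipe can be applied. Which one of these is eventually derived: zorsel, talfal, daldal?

zorsel

Using Recipe 2, zorpyr and xanzin make qileld.
Using Recipe 5, qileld and xanzin make zorsel.
talfal would need daldal (Recipe 1), but daldal is never obtained. No rule produces daldal, and it is not given.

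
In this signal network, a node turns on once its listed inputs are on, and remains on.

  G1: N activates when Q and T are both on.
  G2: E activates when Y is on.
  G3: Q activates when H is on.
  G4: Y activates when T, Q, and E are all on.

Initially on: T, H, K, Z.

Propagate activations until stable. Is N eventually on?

G3: H on → Q on.
Q and T are on, so N activates (G1).

Yes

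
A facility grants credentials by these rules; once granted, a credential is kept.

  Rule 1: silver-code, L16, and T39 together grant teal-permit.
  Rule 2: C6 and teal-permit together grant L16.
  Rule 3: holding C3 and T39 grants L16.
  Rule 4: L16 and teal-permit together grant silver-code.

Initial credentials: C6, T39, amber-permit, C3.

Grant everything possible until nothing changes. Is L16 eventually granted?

Holding C3 and T39 grants L16 (Rule 3).

Yes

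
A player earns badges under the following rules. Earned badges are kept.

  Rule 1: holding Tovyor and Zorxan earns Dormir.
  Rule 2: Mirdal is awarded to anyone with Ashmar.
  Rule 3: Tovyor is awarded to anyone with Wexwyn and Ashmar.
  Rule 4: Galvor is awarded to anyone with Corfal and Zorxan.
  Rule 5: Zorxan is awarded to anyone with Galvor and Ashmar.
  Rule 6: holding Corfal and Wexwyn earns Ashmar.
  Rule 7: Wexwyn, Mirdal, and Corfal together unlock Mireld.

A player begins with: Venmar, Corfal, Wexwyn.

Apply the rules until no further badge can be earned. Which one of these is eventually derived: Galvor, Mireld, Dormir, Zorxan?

Mireld

With Corfal and Wexwyn, Ashmar is earned (Rule 6).
With Ashmar, Mirdal is earned (Rule 2).
With Wexwyn, Mirdal, and Corfal, Mireld is earned (Rule 7).
Zorxan would need Galvor and Ashmar (Rule 5), but Galvor is never earned. Galvor would need Corfal and Zorxan (Rule 4), but Zorxan is never earned. Dormir would need Tovyor and Zorxan (Rule 1), but Zorxan is never earned.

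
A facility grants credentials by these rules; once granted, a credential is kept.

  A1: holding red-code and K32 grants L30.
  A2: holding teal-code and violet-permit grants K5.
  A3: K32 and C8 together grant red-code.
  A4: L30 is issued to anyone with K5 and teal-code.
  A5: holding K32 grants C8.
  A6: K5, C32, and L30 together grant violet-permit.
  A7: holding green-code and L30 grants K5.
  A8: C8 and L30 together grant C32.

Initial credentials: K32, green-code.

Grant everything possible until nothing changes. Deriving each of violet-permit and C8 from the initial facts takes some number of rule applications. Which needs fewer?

C8: Holding K32 grants C8 (A5). [1 rule application]
violet-permit: Holding K32 grants C8 (A5). Holding K32 and C8 grants red-code (A3). Holding red-code and K32 grants L30 (A1). Holding green-code and L30 grants K5 (A7). Holding C8 and L30 grants C32 (A8). Holding K5, C32, and L30 grants violet-permit (A6). [6 rule applications]
C8 needs fewer.

C8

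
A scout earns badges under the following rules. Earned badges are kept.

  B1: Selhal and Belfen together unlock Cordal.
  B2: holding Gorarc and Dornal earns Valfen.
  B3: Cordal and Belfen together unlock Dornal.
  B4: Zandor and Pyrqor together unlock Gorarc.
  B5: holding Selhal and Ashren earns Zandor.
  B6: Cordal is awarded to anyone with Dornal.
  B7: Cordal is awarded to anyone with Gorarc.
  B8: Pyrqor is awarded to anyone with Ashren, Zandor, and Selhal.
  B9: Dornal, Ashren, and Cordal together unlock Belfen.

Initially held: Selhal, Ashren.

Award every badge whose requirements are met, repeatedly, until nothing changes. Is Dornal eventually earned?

No

Dornal would need Cordal and Belfen (B3), but Belfen is never earned.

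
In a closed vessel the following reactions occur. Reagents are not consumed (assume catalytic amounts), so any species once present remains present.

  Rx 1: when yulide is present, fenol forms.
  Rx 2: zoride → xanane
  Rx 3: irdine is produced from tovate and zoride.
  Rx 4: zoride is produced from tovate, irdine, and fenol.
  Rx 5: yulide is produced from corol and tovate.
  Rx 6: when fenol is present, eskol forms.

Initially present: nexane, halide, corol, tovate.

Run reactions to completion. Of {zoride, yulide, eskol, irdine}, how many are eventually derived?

2

corol and tovate present → yulide forms (Rx 5).
yulide present → fenol forms (Rx 1).
fenol present → eskol forms (Rx 6).
zoride would need tovate, irdine, and fenol (Rx 4), but irdine never forms.
yulide: reached.
eskol: reached.
irdine would need tovate and zoride (Rx 3), but zoride never forms.
Reached: yulide and eskol — 2 of the 4.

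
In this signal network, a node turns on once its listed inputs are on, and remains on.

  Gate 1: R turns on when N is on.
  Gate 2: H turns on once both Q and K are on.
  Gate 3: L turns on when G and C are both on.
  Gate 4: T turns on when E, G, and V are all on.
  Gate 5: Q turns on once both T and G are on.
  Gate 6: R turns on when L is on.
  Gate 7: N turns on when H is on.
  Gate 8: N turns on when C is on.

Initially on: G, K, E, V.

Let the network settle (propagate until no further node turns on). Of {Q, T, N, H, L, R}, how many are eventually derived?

Gate 4: E, G, and V on → T on.
T and G are on, so Q turns on (Gate 5).
Q and K are on, so H turns on (Gate 2).
H is on, so N turns on (Gate 7).
Gate 1: N on → R on.
Q: reached.
T: reached.
N: reached.
H: reached.
L would need G and C (Gate 3), but C never turns on.
R: reached.
Reached: Q, T, N, H, and R — 5 of the 6.

5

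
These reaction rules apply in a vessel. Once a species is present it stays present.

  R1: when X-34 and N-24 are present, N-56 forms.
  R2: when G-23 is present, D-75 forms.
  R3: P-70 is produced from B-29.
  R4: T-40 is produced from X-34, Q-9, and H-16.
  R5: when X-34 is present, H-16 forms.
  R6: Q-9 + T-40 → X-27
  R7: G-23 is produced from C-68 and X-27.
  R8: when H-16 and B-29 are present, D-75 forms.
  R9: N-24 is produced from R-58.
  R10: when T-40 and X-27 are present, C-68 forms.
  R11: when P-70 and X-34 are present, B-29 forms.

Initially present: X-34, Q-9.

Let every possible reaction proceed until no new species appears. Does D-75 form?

Yes

X-34 present → H-16 forms (R5).
X-34, Q-9, and H-16 present → T-40 forms (R4).
Q-9 and T-40 present → X-27 forms (R6).
T-40 and X-27 present → C-68 forms (R10).
C-68 and X-27 present → G-23 forms (R7).
G-23 present → D-75 forms (R2).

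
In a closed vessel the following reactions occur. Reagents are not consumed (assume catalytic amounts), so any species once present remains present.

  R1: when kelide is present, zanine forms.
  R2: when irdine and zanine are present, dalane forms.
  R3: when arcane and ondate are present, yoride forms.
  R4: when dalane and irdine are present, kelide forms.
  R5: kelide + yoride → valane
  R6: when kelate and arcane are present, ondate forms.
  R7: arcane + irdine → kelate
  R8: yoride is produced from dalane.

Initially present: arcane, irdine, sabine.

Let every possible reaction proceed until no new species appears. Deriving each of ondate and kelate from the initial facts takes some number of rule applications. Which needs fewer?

kelate: arcane and irdine present → kelate forms (R7). [1 rule application]
ondate: arcane and irdine present → kelate forms (R7). kelate and arcane present → ondate forms (R6). [2 rule applications]
kelate needs fewer.

kelate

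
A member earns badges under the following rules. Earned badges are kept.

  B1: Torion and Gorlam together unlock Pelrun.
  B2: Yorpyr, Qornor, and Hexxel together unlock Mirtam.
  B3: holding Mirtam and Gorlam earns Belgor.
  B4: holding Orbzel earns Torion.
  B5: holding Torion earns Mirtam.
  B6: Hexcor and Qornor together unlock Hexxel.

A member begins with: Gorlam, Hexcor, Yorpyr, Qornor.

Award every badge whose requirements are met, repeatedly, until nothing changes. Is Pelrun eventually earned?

No

Pelrun would need Torion and Gorlam (B1), but Torion is never earned.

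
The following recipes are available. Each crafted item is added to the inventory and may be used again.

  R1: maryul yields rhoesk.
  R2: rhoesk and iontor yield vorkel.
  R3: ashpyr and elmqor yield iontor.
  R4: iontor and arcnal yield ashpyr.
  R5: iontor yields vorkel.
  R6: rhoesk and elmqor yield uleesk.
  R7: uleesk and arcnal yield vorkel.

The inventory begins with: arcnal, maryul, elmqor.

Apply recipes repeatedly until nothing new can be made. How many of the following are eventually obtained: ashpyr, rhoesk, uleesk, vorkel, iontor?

3

Using R1, maryul makes rhoesk.
Using R6, rhoesk and elmqor make uleesk.
Using R7, uleesk and arcnal make vorkel.
ashpyr would need iontor and arcnal (R4), but iontor is never obtained.
rhoesk: reached.
uleesk: reached.
vorkel: reached.
iontor would need ashpyr and elmqor (R3), but ashpyr is never obtained.
Reached: rhoesk, uleesk, and vorkel — 3 of the 5.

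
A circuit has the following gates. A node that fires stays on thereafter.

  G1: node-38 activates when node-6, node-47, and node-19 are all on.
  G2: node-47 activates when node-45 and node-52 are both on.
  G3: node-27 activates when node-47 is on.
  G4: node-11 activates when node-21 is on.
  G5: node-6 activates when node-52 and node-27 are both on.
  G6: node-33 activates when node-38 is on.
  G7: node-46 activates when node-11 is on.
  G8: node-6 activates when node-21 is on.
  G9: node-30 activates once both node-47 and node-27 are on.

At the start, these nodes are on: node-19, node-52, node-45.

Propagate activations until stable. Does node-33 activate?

G2: node-45 and node-52 on → node-47 on.
G3: node-47 on → node-27 on.
node-52 and node-27 are on, so node-6 activates (G5).
node-6, node-47, and node-19 are on, so node-38 activates (G1).
G6: node-38 on → node-33 on.

Yes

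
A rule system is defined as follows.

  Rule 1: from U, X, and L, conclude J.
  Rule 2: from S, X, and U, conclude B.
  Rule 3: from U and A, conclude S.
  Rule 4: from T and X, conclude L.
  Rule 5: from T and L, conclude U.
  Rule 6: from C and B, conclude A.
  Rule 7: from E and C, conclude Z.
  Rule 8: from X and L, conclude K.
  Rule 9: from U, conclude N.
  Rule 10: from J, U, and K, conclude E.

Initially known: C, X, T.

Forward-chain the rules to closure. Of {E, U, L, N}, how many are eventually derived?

4

T and X hold, so L follows (Rule 4).
X and L hold, so K follows (Rule 8).
From T and L, Rule 5 gives U.
U holds, so N follows (Rule 9).
From U, X, and L, Rule 1 gives J.
J, U, and K hold, so E follows (Rule 10).
E: reached.
U: reached.
L: reached.
N: reached.
All 4 are reached.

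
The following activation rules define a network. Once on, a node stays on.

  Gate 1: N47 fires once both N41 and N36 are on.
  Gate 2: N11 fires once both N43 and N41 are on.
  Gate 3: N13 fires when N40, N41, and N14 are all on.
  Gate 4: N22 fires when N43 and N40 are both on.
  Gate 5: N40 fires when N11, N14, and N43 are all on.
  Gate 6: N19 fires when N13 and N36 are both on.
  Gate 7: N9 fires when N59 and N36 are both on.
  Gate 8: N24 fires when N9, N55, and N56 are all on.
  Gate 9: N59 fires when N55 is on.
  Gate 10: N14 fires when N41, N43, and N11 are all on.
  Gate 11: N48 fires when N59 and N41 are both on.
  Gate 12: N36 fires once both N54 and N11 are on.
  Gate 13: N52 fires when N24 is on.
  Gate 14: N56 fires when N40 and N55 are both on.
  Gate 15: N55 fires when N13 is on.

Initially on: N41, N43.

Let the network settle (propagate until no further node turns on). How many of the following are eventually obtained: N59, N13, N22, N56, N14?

Gate 2: N43 and N41 on → N11 on.
N41, N43, and N11 are on, so N14 fires (Gate 10).
Gate 5: N11, N14, and N43 on → N40 on.
Gate 4: N43 and N40 on → N22 on.
N40, N41, and N14 are on, so N13 fires (Gate 3).
Gate 15: N13 on → N55 on.
N40 and N55 are on, so N56 fires (Gate 14).
N55 is on, so N59 fires (Gate 9).
N59: reached.
N13: reached.
N22: reached.
N56: reached.
N14: reached.
All 5 are reached.

5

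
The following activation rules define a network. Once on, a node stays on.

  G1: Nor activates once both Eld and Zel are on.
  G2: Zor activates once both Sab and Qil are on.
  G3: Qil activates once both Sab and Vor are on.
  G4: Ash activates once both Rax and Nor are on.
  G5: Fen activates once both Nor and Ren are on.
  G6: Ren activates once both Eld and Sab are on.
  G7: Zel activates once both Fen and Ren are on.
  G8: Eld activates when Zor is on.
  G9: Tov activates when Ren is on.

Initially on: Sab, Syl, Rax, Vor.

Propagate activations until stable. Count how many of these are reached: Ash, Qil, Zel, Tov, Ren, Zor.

4

G3: Sab and Vor on → Qil on.
Sab and Qil are on, so Zor activates (G2).
G8: Zor on → Eld on.
G6: Eld and Sab on → Ren on.
G9: Ren on → Tov on.
Ash would need Rax and Nor (G4), but Nor never turns on.
Qil: reached.
Zel would need Fen and Ren (G7), but Fen never turns on.
Tov: reached.
Ren: reached.
Zor: reached.
Reached: Qil, Tov, Ren, and Zor — 4 of the 6.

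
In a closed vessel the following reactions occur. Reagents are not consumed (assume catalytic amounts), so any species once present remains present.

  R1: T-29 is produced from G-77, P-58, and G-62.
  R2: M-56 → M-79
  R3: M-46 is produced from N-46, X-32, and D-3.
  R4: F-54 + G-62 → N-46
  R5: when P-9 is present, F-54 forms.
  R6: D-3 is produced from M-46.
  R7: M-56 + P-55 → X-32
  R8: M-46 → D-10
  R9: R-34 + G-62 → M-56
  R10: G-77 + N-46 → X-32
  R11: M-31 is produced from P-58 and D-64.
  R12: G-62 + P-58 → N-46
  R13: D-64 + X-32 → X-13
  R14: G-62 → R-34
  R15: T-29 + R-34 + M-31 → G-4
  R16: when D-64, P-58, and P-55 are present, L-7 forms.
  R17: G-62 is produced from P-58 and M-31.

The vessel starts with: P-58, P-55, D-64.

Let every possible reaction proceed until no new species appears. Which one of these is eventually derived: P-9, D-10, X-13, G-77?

P-58 and D-64 present → M-31 forms (R11).
P-58 and M-31 present → G-62 forms (R17).
G-62 present → R-34 forms (R14).
R-34 and G-62 present → M-56 forms (R9).
M-56 and P-55 present → X-32 forms (R7).
D-64 and X-32 present → X-13 forms (R13).
D-10 would need M-46 (R8), but M-46 never forms. No rule produces P-9, and it is not given. No rule produces G-77, and it is not given.

X-13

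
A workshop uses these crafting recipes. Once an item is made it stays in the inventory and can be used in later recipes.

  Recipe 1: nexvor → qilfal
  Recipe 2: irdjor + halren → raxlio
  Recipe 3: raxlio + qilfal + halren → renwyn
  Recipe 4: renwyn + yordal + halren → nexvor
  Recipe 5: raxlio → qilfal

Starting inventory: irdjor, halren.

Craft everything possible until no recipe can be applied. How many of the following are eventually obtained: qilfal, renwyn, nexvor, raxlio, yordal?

3

Using Recipe 2, irdjor and halren make raxlio.
raxlio → qilfal (Recipe 5).
raxlio + qilfal + halren → renwyn (Recipe 3).
qilfal: reached.
renwyn: reached.
nexvor would need renwyn, yordal, and halren (Recipe 4), but yordal is never obtained.
raxlio: reached.
No rule produces yordal, and it is not given.
Reached: qilfal, renwyn, and raxlio — 3 of the 5.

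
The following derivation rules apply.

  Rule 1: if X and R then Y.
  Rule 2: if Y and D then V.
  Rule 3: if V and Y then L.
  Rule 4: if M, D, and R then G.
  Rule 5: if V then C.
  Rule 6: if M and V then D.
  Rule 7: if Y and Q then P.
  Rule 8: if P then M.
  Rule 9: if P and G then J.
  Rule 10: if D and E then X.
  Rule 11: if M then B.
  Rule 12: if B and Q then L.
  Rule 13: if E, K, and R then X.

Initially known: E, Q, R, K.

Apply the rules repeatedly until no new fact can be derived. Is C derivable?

C would need V (Rule 5), but V is never established.

No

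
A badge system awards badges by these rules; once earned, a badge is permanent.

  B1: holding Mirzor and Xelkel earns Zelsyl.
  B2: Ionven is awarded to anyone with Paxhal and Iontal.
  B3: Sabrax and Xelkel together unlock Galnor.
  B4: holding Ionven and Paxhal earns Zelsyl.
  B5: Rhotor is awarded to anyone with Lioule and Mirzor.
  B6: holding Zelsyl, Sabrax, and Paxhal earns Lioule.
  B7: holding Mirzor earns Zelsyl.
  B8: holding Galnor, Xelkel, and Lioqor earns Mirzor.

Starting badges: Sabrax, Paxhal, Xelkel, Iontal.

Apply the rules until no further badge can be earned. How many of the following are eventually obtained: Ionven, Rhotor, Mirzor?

With Paxhal and Iontal, Ionven is earned (B2).
Ionven: reached.
Rhotor would need Lioule and Mirzor (B5), but Mirzor is never earned.
Mirzor would need Galnor, Xelkel, and Lioqor (B8), but Lioqor is never earned.
Reached: Ionven — 1 of the 3.

1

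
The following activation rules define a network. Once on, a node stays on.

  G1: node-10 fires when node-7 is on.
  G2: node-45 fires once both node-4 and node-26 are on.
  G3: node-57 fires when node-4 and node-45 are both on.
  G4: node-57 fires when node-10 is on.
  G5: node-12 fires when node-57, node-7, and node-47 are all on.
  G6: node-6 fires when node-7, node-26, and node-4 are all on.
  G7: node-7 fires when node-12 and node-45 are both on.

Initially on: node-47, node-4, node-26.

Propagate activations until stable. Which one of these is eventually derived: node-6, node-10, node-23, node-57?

node-57

G2: node-4 and node-26 on → node-45 on.
node-4 and node-45 are on, so node-57 fires (G3).
node-6 would need node-7, node-26, and node-4 (G6), but node-7 never turns on. node-10 would need node-7 (G1), but node-7 never turns on. No rule produces node-23, and it is not given.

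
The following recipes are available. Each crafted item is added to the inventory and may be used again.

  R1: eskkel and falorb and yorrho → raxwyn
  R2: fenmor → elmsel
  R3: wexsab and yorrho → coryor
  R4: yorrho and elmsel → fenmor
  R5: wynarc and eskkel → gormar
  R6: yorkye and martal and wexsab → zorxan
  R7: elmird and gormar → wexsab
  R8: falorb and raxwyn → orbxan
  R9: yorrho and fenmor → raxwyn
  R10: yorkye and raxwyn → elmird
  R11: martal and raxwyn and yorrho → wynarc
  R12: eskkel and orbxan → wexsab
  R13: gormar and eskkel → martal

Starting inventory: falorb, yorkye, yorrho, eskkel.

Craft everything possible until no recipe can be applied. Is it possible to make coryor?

Yes

eskkel and falorb and yorrho → raxwyn (R1).
falorb and raxwyn → orbxan (R8).
eskkel and orbxan → wexsab (R12).
Using R3, wexsab and yorrho make coryor.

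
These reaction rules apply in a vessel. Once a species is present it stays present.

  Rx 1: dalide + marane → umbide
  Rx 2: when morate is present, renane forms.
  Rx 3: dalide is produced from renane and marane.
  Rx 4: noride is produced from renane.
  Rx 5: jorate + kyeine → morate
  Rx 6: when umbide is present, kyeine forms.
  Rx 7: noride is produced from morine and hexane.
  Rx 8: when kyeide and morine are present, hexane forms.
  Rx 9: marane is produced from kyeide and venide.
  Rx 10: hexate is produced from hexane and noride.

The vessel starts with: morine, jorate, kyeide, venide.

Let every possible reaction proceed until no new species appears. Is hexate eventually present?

kyeide and morine present → hexane forms (Rx 8).
morine and hexane present → noride forms (Rx 7).
hexane and noride present → hexate forms (Rx 10).

Yes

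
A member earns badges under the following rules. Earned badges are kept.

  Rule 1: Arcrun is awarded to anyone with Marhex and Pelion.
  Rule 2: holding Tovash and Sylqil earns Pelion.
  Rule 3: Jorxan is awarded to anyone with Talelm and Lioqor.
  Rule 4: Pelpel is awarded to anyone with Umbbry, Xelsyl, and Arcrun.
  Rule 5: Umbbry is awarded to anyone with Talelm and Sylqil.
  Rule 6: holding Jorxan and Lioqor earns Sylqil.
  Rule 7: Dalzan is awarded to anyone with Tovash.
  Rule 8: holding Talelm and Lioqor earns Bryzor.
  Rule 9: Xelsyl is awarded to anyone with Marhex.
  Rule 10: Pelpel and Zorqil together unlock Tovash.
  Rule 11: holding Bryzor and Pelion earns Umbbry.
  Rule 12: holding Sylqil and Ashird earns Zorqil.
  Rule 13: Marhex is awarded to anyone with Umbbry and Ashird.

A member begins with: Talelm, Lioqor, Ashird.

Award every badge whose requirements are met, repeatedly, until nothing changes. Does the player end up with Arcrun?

Arcrun would need Marhex and Pelion (Rule 1), but Pelion is never earned.

No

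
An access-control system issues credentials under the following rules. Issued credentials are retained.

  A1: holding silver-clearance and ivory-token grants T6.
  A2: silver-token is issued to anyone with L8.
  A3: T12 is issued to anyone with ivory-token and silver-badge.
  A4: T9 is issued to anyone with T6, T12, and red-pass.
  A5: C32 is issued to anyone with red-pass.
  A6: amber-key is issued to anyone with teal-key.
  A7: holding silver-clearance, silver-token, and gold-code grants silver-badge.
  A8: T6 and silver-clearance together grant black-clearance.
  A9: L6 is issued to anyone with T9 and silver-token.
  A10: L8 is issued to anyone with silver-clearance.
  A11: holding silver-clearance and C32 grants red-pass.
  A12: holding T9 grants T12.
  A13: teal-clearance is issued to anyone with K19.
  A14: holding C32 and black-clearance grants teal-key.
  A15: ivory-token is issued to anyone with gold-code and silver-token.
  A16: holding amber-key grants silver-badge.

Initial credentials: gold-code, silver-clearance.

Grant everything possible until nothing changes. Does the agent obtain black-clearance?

Holding silver-clearance grants L8 (A10).
Holding L8 grants silver-token (A2).
Holding gold-code and silver-token grants ivory-token (A15).
Holding silver-clearance and ivory-token grants T6 (A1).
Holding T6 and silver-clearance grants black-clearance (A8).

Yes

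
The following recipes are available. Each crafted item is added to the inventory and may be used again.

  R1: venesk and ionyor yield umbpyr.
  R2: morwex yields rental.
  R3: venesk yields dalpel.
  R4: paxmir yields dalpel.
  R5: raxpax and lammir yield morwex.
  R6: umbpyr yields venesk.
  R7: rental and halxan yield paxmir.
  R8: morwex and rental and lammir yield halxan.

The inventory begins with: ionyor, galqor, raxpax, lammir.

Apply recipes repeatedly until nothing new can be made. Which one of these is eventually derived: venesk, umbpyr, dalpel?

raxpax and lammir → morwex (R5).
morwex → rental (R2).
Using R8, morwex, rental, and lammir make halxan.
Using R7, rental and halxan make paxmir.
Using R4, paxmir makes dalpel.
venesk would need umbpyr (R6), but umbpyr is never obtained. umbpyr would need venesk and ionyor (R1), but venesk is never obtained.

dalpel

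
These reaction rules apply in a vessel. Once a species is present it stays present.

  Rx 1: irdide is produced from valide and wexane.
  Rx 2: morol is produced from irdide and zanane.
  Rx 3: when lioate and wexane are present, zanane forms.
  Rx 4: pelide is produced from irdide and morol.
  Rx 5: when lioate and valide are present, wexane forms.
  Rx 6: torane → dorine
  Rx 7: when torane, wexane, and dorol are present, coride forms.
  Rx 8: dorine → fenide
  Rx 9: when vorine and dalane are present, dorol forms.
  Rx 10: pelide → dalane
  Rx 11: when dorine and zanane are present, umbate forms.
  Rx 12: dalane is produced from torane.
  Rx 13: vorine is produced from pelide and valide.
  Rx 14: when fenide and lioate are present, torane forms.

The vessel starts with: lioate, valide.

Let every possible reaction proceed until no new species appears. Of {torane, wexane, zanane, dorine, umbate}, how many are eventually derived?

2

lioate and valide present → wexane forms (Rx 5).
lioate and wexane present → zanane forms (Rx 3).
torane would need fenide and lioate (Rx 14), but fenide never forms.
wexane: reached.
zanane: reached.
dorine would need torane (Rx 6), but torane never forms.
umbate would need dorine and zanane (Rx 11), but dorine never forms.
Reached: wexane and zanane — 2 of the 5.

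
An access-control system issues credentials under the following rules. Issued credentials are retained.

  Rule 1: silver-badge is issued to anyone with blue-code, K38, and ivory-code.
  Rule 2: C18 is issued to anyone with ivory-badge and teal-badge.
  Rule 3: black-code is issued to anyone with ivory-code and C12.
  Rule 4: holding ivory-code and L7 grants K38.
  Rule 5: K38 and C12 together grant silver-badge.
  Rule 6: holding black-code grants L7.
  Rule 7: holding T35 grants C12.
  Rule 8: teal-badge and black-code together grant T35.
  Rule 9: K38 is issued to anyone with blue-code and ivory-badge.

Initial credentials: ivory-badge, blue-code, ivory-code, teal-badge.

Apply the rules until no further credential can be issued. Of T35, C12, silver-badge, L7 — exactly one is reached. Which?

silver-badge

Holding blue-code and ivory-badge grants K38 (Rule 9).
Holding blue-code, K38, and ivory-code grants silver-badge (Rule 1).
C12 would need T35 (Rule 7), but T35 is never granted. T35 would need teal-badge and black-code (Rule 8), but black-code is never granted. L7 would need black-code (Rule 6), but black-code is never granted.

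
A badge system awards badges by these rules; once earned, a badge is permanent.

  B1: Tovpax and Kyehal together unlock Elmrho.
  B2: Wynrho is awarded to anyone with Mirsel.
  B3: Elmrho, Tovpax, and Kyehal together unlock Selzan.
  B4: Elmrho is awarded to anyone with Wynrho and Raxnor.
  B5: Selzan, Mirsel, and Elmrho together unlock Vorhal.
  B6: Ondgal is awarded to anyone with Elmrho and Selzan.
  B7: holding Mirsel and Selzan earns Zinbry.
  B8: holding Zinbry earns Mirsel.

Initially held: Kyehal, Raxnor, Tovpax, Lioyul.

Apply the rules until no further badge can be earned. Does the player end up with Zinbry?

No

Zinbry would need Mirsel and Selzan (B7), but Mirsel is never earned.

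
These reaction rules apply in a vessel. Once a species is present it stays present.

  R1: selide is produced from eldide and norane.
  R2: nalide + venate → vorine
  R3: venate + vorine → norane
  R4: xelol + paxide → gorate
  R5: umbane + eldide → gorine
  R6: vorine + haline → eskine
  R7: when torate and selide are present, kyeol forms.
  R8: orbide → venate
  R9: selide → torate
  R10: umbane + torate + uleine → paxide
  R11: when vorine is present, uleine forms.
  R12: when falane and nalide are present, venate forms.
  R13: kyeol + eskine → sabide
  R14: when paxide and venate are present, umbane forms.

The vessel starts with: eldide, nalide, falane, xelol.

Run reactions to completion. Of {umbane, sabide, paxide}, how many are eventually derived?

umbane would need paxide and venate (R14), but paxide never forms.
sabide would need kyeol and eskine (R13), but eskine never forms.
paxide would need umbane, torate, and uleine (R10), but umbane never forms.
None of the 3 are reached.

0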